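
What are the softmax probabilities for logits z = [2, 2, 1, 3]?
p = [0.1966, 0.1966, 0.0723, 0.5344]

exp(z) = [7.389, 7.389, 2.718, 20.09]
Sum = 37.58
p = [0.1966, 0.1966, 0.0723, 0.5344]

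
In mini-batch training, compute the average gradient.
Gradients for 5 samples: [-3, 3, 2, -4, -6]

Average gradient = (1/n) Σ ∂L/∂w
Average gradient = -1.6

Average = (1/5)(-3 + 3 + 2 + -4 + -6) = -8/5 = -1.6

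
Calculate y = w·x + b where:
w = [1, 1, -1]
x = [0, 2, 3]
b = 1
y = 0

y = (1)(0) + (1)(2) + (-1)(3) + 1 = 0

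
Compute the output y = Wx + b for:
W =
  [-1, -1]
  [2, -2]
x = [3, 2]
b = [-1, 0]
y = [-6, 2]

Wx = [-1×3 + -1×2, 2×3 + -2×2]
   = [-5, 2]
y = Wx + b = [-5 + -1, 2 + 0] = [-6, 2]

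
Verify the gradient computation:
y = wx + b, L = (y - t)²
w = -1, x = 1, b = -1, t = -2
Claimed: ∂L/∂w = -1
Incorrect

y = (-1)(1) + -1 = -2
∂L/∂y = 2(y - t) = 2(-2 - -2) = 0
∂y/∂w = x = 1
∂L/∂w = 0 × 1 = 0

Claimed value: -1
Incorrect: The correct gradient is 0.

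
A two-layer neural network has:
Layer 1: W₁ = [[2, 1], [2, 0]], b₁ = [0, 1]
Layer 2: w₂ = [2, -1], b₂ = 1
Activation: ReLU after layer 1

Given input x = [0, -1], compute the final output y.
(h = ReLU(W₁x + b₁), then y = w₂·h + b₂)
y = 0

Layer 1 pre-activation: z₁ = [-1, 1]
After ReLU: h = [0, 1]
Layer 2 output: y = 2×0 + -1×1 + 1 = 0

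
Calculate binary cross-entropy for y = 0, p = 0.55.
L = 0.7985

L = -0·log(0.55) - 1·log(0.45) = -log(0.45) = 0.7985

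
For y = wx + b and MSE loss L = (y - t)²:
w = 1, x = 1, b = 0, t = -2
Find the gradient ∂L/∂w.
∂L/∂w = 6

y = wx + b = (1)(1) + 0 = 1
∂L/∂y = 2(y - t) = 2(1 - -2) = 6
∂y/∂w = x = 1
∂L/∂w = ∂L/∂y · ∂y/∂w = 6 × 1 = 6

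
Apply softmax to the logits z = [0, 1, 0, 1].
p = [0.1345, 0.3655, 0.1345, 0.3655]

exp(z) = [1, 2.718, 1, 2.718]
Sum = 7.437
p = [0.1345, 0.3655, 0.1345, 0.3655]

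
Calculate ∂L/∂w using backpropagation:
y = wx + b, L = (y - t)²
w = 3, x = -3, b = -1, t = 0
∂L/∂w = 60

y = wx + b = (3)(-3) + -1 = -10
∂L/∂y = 2(y - t) = 2(-10 - 0) = -20
∂y/∂w = x = -3
∂L/∂w = ∂L/∂y · ∂y/∂w = -20 × -3 = 60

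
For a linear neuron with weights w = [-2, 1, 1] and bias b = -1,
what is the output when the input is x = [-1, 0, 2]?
y = 3

y = (-2)(-1) + (1)(0) + (1)(2) + -1 = 3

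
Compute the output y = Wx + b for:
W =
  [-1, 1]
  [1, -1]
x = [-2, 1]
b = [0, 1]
y = [3, -2]

Wx = [-1×-2 + 1×1, 1×-2 + -1×1]
   = [3, -3]
y = Wx + b = [3 + 0, -3 + 1] = [3, -2]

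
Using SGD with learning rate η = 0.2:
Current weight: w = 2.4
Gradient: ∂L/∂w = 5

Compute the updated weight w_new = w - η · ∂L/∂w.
w_new = 1.4

w_new = w - η·∂L/∂w = 2.4 - 0.2×(5) = 2.4 - (1) = 1.4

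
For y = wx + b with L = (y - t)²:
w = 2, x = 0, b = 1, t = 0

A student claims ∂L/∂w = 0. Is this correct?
Correct

y = (2)(0) + 1 = 1
∂L/∂y = 2(y - t) = 2(1 - 0) = 2
∂y/∂w = x = 0
∂L/∂w = 2 × 0 = 0

Claimed value: 0
Correct: The correct gradient is 0.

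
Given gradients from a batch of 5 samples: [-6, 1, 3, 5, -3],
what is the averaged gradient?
Average gradient = 0

Average = (1/5)(-6 + 1 + 3 + 5 + -3) = 0/5 = 0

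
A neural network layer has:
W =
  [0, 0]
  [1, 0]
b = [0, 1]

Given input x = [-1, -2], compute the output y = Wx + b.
y = [0, 0]

Wx = [0×-1 + 0×-2, 1×-1 + 0×-2]
   = [0, -1]
y = Wx + b = [0 + 0, -1 + 1] = [0, 0]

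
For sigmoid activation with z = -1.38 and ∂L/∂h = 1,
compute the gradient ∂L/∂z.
∂L/∂z = 0.1606

σ(-1.38) = 0.201
σ'(-1.38) = σ(-1.38)(1 - σ(-1.38)) = 0.201 × 0.799 = 0.1606
∂L/∂z = ∂L/∂h · σ'(z) = 1 × 0.1606 = 0.1606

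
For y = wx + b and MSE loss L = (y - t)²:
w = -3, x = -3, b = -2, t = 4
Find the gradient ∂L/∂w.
∂L/∂w = -18

y = wx + b = (-3)(-3) + -2 = 7
∂L/∂y = 2(y - t) = 2(7 - 4) = 6
∂y/∂w = x = -3
∂L/∂w = ∂L/∂y · ∂y/∂w = 6 × -3 = -18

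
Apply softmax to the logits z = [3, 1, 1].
p = [0.787, 0.1065, 0.1065]

exp(z) = [20.09, 2.718, 2.718]
Sum = 25.52
p = [0.787, 0.1065, 0.1065]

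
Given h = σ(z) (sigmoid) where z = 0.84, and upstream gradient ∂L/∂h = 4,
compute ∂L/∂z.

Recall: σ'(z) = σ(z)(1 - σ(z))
∂L/∂z = 0.8424

σ(0.84) = 0.6985
σ'(0.84) = σ(0.84)(1 - σ(0.84)) = 0.6985 × 0.3015 = 0.2106
∂L/∂z = ∂L/∂h · σ'(z) = 4 × 0.2106 = 0.8424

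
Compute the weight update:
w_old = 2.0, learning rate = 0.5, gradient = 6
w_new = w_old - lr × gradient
w_new = -1

w_new = w - η·∂L/∂w = 2.0 - 0.5×(6) = 2.0 - (3) = -1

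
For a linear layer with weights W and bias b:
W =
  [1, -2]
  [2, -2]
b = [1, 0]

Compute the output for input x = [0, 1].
y = [-1, -2]

Wx = [1×0 + -2×1, 2×0 + -2×1]
   = [-2, -2]
y = Wx + b = [-2 + 1, -2 + 0] = [-1, -2]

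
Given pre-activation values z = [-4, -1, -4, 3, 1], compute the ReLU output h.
h = [0, 0, 0, 3, 1]

ReLU applied element-wise: max(0,-4)=0, max(0,-1)=0, max(0,-4)=0, max(0,3)=3, max(0,1)=1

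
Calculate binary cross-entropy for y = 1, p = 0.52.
L = 0.6539

L = -1·log(0.52) - 0·log(0.48) = -log(0.52) = 0.6539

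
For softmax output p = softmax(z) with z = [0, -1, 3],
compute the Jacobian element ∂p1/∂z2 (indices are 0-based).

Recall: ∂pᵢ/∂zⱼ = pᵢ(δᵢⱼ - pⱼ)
∂p1/∂z2 = -0.01605

p = softmax(z) = [0.04661, 0.01715, 0.9362]
p1 = 0.01715, p2 = 0.9362

∂p1/∂z2 = -p1 × p2 = -0.01715 × 0.9362 = -0.01605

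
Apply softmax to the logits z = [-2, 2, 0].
p = [0.0159, 0.8668, 0.1173]

exp(z) = [0.1353, 7.389, 1]
Sum = 8.524
p = [0.0159, 0.8668, 0.1173]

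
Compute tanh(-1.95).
-0.9603

tanh(-1.95) = (e^(-1.95) - e^(1.95))/(e^(-1.95) + e^(1.95)) = -0.9603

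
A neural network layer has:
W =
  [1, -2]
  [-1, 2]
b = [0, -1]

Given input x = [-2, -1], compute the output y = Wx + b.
y = [0, -1]

Wx = [1×-2 + -2×-1, -1×-2 + 2×-1]
   = [0, 0]
y = Wx + b = [0 + 0, 0 + -1] = [0, -1]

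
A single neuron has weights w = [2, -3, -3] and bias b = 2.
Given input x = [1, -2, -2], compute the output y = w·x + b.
y = 16

y = (2)(1) + (-3)(-2) + (-3)(-2) + 2 = 16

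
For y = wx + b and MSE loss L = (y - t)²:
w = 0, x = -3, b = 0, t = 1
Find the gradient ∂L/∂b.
∂L/∂b = -2

y = wx + b = (0)(-3) + 0 = 0
∂L/∂y = 2(y - t) = 2(0 - 1) = -2
∂y/∂b = 1
∂L/∂b = ∂L/∂y · ∂y/∂b = -2 × 1 = -2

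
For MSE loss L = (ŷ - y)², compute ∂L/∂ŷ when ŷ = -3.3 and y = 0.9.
∂L/∂ŷ = -8.4

∂L/∂ŷ = 2(ŷ - y) = 2(-3.3 - 0.9) = 2(-4.2) = -8.4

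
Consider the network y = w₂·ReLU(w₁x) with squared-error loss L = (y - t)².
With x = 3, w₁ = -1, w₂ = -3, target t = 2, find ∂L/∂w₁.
∂L/∂w₁ = 0

Forward pass:
z = w₁x = -1×3 = -3
h = ReLU(-3) = 0
y = w₂h = -3×0 = 0

Backward pass:
∂L/∂y = 2(y - t) = 2(0 - 2) = -4
∂y/∂h = w₂ = -3
∂h/∂z = 0 (ReLU derivative)
∂z/∂w₁ = x = 3

∂L/∂w₁ = -4 × -3 × 0 × 3 = 0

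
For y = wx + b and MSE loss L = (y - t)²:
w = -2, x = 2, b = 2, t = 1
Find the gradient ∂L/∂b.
∂L/∂b = -6

y = wx + b = (-2)(2) + 2 = -2
∂L/∂y = 2(y - t) = 2(-2 - 1) = -6
∂y/∂b = 1
∂L/∂b = ∂L/∂y · ∂y/∂b = -6 × 1 = -6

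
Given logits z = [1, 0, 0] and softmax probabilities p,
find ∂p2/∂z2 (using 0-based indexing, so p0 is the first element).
∂p2/∂z2 = 0.167

p = softmax(z) = [0.5761, 0.2119, 0.2119]
p2 = 0.2119

∂p2/∂z2 = p2(1 - p2) = 0.2119 × (1 - 0.2119) = 0.167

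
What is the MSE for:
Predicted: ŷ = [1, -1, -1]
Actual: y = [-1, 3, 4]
MSE = 15

MSE = (1/3)((1--1)² + (-1-3)² + (-1-4)²) = (1/3)(4 + 16 + 25) = 15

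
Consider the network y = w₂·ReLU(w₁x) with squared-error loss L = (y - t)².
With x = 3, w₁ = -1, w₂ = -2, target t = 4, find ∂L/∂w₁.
∂L/∂w₁ = 0

Forward pass:
z = w₁x = -1×3 = -3
h = ReLU(-3) = 0
y = w₂h = -2×0 = 0

Backward pass:
∂L/∂y = 2(y - t) = 2(0 - 4) = -8
∂y/∂h = w₂ = -2
∂h/∂z = 0 (ReLU derivative)
∂z/∂w₁ = x = 3

∂L/∂w₁ = -8 × -2 × 0 × 3 = 0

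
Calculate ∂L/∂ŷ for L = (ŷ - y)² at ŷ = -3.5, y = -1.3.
∂L/∂ŷ = -4.4

∂L/∂ŷ = 2(ŷ - y) = 2(-3.5 - -1.3) = 2(-2.2) = -4.4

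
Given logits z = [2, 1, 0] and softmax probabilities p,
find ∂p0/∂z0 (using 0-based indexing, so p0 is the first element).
∂p0/∂z0 = 0.2227

p = softmax(z) = [0.6652, 0.2447, 0.09003]
p0 = 0.6652

∂p0/∂z0 = p0(1 - p0) = 0.6652 × (1 - 0.6652) = 0.2227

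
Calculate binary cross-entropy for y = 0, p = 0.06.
L = 0.06188

L = -0·log(0.06) - 1·log(0.94) = -log(0.94) = 0.06188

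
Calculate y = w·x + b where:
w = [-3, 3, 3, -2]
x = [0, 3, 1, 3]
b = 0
y = 6

y = (-3)(0) + (3)(3) + (3)(1) + (-2)(3) + 0 = 6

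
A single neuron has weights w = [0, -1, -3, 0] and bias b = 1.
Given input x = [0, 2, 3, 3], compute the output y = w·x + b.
y = -10

y = (0)(0) + (-1)(2) + (-3)(3) + (0)(3) + 1 = -10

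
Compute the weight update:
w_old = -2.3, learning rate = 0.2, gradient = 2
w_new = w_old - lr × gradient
w_new = -2.7

w_new = w - η·∂L/∂w = -2.3 - 0.2×(2) = -2.3 - (0.4) = -2.7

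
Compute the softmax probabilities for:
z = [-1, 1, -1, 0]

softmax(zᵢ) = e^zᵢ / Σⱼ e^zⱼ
p = [0.0826, 0.6103, 0.0826, 0.2245]

exp(z) = [0.3679, 2.718, 0.3679, 1]
Sum = 4.454
p = [0.0826, 0.6103, 0.0826, 0.2245]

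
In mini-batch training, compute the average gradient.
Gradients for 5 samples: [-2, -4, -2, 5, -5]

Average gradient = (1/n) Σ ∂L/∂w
Average gradient = -1.6

Average = (1/5)(-2 + -4 + -2 + 5 + -5) = -8/5 = -1.6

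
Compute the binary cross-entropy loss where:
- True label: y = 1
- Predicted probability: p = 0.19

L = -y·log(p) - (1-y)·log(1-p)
L = 1.661

L = -1·log(0.19) - 0·log(0.81) = -log(0.19) = 1.661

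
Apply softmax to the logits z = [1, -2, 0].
p = [0.7054, 0.0351, 0.2595]

exp(z) = [2.718, 0.1353, 1]
Sum = 3.854
p = [0.7054, 0.0351, 0.2595]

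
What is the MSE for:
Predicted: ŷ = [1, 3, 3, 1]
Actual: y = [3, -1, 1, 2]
MSE = 6.25

MSE = (1/4)((1-3)² + (3--1)² + (3-1)² + (1-2)²) = (1/4)(4 + 16 + 4 + 1) = 6.25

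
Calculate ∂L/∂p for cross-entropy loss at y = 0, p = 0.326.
∂L/∂p = 1.484

∂L/∂p = -y/p + (1-y)/(1-p) = 0 + 1/0.674 = 1.484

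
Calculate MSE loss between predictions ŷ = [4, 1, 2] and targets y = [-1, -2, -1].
MSE = 14.33

MSE = (1/3)((4--1)² + (1--2)² + (2--1)²) = (1/3)(25 + 9 + 9) = 14.33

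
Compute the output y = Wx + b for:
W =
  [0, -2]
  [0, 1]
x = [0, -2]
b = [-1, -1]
y = [3, -3]

Wx = [0×0 + -2×-2, 0×0 + 1×-2]
   = [4, -2]
y = Wx + b = [4 + -1, -2 + -1] = [3, -3]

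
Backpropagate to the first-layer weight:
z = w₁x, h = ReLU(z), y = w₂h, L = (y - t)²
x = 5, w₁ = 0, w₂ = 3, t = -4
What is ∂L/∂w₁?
∂L/∂w₁ = 0

Forward pass:
z = w₁x = 0×5 = 0
h = ReLU(0) = 0
y = w₂h = 3×0 = 0

Backward pass:
∂L/∂y = 2(y - t) = 2(0 - -4) = 8
∂y/∂h = w₂ = 3
∂h/∂z = 0 (ReLU derivative)
∂z/∂w₁ = x = 5

∂L/∂w₁ = 8 × 3 × 0 × 5 = 0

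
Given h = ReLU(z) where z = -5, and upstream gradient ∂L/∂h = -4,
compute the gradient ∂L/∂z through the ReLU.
∂L/∂z = 0

h = ReLU(-5) = 0
Since z < 0: ∂h/∂z = 0
∂L/∂z = ∂L/∂h · ∂h/∂z = -4 × 0 = 0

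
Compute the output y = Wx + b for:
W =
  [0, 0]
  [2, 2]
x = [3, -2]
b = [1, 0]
y = [1, 2]

Wx = [0×3 + 0×-2, 2×3 + 2×-2]
   = [0, 2]
y = Wx + b = [0 + 1, 2 + 0] = [1, 2]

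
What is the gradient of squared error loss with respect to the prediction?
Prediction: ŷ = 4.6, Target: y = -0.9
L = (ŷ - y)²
∂L/∂ŷ = 11.0

∂L/∂ŷ = 2(ŷ - y) = 2(4.6 - -0.9) = 2(5.5) = 11.0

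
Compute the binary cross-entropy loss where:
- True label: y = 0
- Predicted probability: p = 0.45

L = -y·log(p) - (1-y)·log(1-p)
L = 0.5978

L = -0·log(0.45) - 1·log(0.55) = -log(0.55) = 0.5978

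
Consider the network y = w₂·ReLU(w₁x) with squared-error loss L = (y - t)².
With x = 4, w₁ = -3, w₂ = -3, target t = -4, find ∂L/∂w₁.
∂L/∂w₁ = 0

Forward pass:
z = w₁x = -3×4 = -12
h = ReLU(-12) = 0
y = w₂h = -3×0 = 0

Backward pass:
∂L/∂y = 2(y - t) = 2(0 - -4) = 8
∂y/∂h = w₂ = -3
∂h/∂z = 0 (ReLU derivative)
∂z/∂w₁ = x = 4

∂L/∂w₁ = 8 × -3 × 0 × 4 = 0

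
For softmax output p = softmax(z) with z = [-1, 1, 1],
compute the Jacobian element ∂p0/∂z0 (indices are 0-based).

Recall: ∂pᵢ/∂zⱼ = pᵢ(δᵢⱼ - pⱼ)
∂p0/∂z0 = 0.05936

p = softmax(z) = [0.06338, 0.4683, 0.4683]
p0 = 0.06338

∂p0/∂z0 = p0(1 - p0) = 0.06338 × (1 - 0.06338) = 0.05936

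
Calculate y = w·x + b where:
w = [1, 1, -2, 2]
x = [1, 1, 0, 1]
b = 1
y = 5

y = (1)(1) + (1)(1) + (-2)(0) + (2)(1) + 1 = 5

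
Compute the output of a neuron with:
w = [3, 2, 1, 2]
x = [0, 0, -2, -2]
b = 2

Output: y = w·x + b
y = -4

y = (3)(0) + (2)(0) + (1)(-2) + (2)(-2) + 2 = -4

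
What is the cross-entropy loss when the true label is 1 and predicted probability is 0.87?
L = 0.1393

L = -1·log(0.87) - 0·log(0.13) = -log(0.87) = 0.1393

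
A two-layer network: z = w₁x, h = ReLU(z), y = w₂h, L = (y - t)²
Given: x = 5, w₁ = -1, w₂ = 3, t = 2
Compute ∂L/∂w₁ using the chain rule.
∂L/∂w₁ = 0

Forward pass:
z = w₁x = -1×5 = -5
h = ReLU(-5) = 0
y = w₂h = 3×0 = 0

Backward pass:
∂L/∂y = 2(y - t) = 2(0 - 2) = -4
∂y/∂h = w₂ = 3
∂h/∂z = 0 (ReLU derivative)
∂z/∂w₁ = x = 5

∂L/∂w₁ = -4 × 3 × 0 × 5 = 0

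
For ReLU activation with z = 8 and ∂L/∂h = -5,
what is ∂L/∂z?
∂L/∂z = -5

h = ReLU(8) = 8
Since z > 0: ∂h/∂z = 1
∂L/∂z = ∂L/∂h · ∂h/∂z = -5 × 1 = -5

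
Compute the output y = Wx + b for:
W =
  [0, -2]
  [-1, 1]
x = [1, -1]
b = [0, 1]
y = [2, -1]

Wx = [0×1 + -2×-1, -1×1 + 1×-1]
   = [2, -2]
y = Wx + b = [2 + 0, -2 + 1] = [2, -1]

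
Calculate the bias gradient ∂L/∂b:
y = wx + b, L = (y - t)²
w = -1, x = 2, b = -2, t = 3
∂L/∂b = -14

y = wx + b = (-1)(2) + -2 = -4
∂L/∂y = 2(y - t) = 2(-4 - 3) = -14
∂y/∂b = 1
∂L/∂b = ∂L/∂y · ∂y/∂b = -14 × 1 = -14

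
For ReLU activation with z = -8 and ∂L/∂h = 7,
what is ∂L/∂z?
∂L/∂z = 0

h = ReLU(-8) = 0
Since z < 0: ∂h/∂z = 0
∂L/∂z = ∂L/∂h · ∂h/∂z = 7 × 0 = 0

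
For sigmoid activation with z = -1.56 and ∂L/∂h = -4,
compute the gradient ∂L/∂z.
∂L/∂z = -0.574

σ(-1.56) = 0.1736
σ'(-1.56) = σ(-1.56)(1 - σ(-1.56)) = 0.1736 × 0.8264 = 0.1435
∂L/∂z = ∂L/∂h · σ'(z) = -4 × 0.1435 = -0.574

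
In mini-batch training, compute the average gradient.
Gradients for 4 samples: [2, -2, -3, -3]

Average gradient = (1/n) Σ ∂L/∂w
Average gradient = -1.5

Average = (1/4)(2 + -2 + -3 + -3) = -6/4 = -1.5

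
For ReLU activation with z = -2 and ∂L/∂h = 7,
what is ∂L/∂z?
∂L/∂z = 0

h = ReLU(-2) = 0
Since z < 0: ∂h/∂z = 0
∂L/∂z = ∂L/∂h · ∂h/∂z = 7 × 0 = 0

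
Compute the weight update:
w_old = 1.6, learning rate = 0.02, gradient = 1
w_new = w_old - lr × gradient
w_new = 1.58

w_new = w - η·∂L/∂w = 1.6 - 0.02×(1) = 1.6 - (0.02) = 1.58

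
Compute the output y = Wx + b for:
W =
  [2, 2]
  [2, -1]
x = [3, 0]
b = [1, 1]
y = [7, 7]

Wx = [2×3 + 2×0, 2×3 + -1×0]
   = [6, 6]
y = Wx + b = [6 + 1, 6 + 1] = [7, 7]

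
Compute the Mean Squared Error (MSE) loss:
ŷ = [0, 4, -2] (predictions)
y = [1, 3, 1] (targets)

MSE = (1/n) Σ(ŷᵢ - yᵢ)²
MSE = 3.667

MSE = (1/3)((0-1)² + (4-3)² + (-2-1)²) = (1/3)(1 + 1 + 9) = 3.667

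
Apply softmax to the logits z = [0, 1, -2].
p = [0.2595, 0.7054, 0.0351]

exp(z) = [1, 2.718, 0.1353]
Sum = 3.854
p = [0.2595, 0.7054, 0.0351]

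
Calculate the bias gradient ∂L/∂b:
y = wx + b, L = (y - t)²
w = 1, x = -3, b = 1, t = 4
∂L/∂b = -12

y = wx + b = (1)(-3) + 1 = -2
∂L/∂y = 2(y - t) = 2(-2 - 4) = -12
∂y/∂b = 1
∂L/∂b = ∂L/∂y · ∂y/∂b = -12 × 1 = -12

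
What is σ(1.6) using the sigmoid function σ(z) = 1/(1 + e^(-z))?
0.832

sigmoid(1.6) = 1/(1 + e^(-1.6)) = 1/(1 + 0.2019) = 0.832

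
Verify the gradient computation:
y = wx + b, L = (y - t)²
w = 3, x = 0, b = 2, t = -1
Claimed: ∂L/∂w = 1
Incorrect

y = (3)(0) + 2 = 2
∂L/∂y = 2(y - t) = 2(2 - -1) = 6
∂y/∂w = x = 0
∂L/∂w = 6 × 0 = 0

Claimed value: 1
Incorrect: The correct gradient is 0.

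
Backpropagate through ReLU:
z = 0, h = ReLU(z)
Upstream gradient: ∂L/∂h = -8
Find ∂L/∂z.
∂L/∂z = 0

h = ReLU(0) = 0
At z = 0: ∂h/∂z = 0 (by convention)
∂L/∂z = ∂L/∂h · ∂h/∂z = -8 × 0 = 0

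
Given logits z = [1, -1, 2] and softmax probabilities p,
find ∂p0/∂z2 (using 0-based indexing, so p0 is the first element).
∂p0/∂z2 = -0.183

p = softmax(z) = [0.2595, 0.03512, 0.7054]
p0 = 0.2595, p2 = 0.7054

∂p0/∂z2 = -p0 × p2 = -0.2595 × 0.7054 = -0.183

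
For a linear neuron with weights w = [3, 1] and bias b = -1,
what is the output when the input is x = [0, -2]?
y = -3

y = (3)(0) + (1)(-2) + -1 = -3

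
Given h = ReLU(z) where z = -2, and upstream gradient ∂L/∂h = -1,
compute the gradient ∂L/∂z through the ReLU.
∂L/∂z = 0

h = ReLU(-2) = 0
Since z < 0: ∂h/∂z = 0
∂L/∂z = ∂L/∂h · ∂h/∂z = -1 × 0 = 0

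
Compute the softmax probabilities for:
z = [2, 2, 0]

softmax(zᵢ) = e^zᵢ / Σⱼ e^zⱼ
p = [0.4683, 0.4683, 0.0634]

exp(z) = [7.389, 7.389, 1]
Sum = 15.78
p = [0.4683, 0.4683, 0.0634]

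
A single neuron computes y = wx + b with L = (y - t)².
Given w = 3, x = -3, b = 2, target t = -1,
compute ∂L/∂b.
∂L/∂b = -12

y = wx + b = (3)(-3) + 2 = -7
∂L/∂y = 2(y - t) = 2(-7 - -1) = -12
∂y/∂b = 1
∂L/∂b = ∂L/∂y · ∂y/∂b = -12 × 1 = -12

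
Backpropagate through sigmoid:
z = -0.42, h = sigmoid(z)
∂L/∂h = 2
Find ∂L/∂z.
∂L/∂z = 0.4786

σ(-0.42) = 0.3965
σ'(-0.42) = σ(-0.42)(1 - σ(-0.42)) = 0.3965 × 0.6035 = 0.2393
∂L/∂z = ∂L/∂h · σ'(z) = 2 × 0.2393 = 0.4786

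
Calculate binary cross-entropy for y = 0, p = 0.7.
L = 1.204

L = -0·log(0.7) - 1·log(0.3) = -log(0.3) = 1.204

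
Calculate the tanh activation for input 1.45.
0.8957

tanh(1.45) = (e^(1.45) - e^(-1.45))/(e^(1.45) + e^(-1.45)) = 0.8957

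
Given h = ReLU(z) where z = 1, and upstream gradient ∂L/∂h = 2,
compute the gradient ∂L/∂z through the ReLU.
∂L/∂z = 2

h = ReLU(1) = 1
Since z > 0: ∂h/∂z = 1
∂L/∂z = ∂L/∂h · ∂h/∂z = 2 × 1 = 2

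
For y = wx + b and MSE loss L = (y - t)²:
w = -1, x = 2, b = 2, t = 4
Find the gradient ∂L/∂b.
∂L/∂b = -8

y = wx + b = (-1)(2) + 2 = 0
∂L/∂y = 2(y - t) = 2(0 - 4) = -8
∂y/∂b = 1
∂L/∂b = ∂L/∂y · ∂y/∂b = -8 × 1 = -8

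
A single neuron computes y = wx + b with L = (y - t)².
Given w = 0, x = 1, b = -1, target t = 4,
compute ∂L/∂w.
∂L/∂w = -10

y = wx + b = (0)(1) + -1 = -1
∂L/∂y = 2(y - t) = 2(-1 - 4) = -10
∂y/∂w = x = 1
∂L/∂w = ∂L/∂y · ∂y/∂w = -10 × 1 = -10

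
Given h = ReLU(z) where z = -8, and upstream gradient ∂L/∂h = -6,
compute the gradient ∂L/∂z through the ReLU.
∂L/∂z = 0

h = ReLU(-8) = 0
Since z < 0: ∂h/∂z = 0
∂L/∂z = ∂L/∂h · ∂h/∂z = -6 × 0 = 0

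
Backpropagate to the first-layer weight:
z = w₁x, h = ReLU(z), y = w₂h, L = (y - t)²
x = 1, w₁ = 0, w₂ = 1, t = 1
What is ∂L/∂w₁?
∂L/∂w₁ = 0

Forward pass:
z = w₁x = 0×1 = 0
h = ReLU(0) = 0
y = w₂h = 1×0 = 0

Backward pass:
∂L/∂y = 2(y - t) = 2(0 - 1) = -2
∂y/∂h = w₂ = 1
∂h/∂z = 0 (ReLU derivative)
∂z/∂w₁ = x = 1

∂L/∂w₁ = -2 × 1 × 0 × 1 = 0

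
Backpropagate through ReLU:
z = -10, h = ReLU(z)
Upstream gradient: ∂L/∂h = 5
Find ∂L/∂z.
∂L/∂z = 0

h = ReLU(-10) = 0
Since z < 0: ∂h/∂z = 0
∂L/∂z = ∂L/∂h · ∂h/∂z = 5 × 0 = 0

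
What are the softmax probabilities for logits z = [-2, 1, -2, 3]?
p = [0.0059, 0.1178, 0.0059, 0.8705]

exp(z) = [0.1353, 2.718, 0.1353, 20.09]
Sum = 23.07
p = [0.0059, 0.1178, 0.0059, 0.8705]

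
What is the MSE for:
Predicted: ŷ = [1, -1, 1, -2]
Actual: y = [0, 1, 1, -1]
MSE = 1.5

MSE = (1/4)((1-0)² + (-1-1)² + (1-1)² + (-2--1)²) = (1/4)(1 + 4 + 0 + 1) = 1.5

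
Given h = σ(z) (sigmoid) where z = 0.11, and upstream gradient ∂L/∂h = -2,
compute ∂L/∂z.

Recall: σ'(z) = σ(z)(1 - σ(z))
∂L/∂z = -0.4985

σ(0.11) = 0.5275
σ'(0.11) = σ(0.11)(1 - σ(0.11)) = 0.5275 × 0.4725 = 0.2492
∂L/∂z = ∂L/∂h · σ'(z) = -2 × 0.2492 = -0.4985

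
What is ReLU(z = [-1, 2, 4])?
h = [0, 2, 4]

ReLU applied element-wise: max(0,-1)=0, max(0,2)=2, max(0,4)=4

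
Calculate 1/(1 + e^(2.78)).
0.05841

sigmoid(-2.78) = 1/(1 + e^(2.78)) = 1/(1 + 16.12) = 0.05841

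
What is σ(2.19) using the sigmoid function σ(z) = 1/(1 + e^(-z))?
0.8993

sigmoid(2.19) = 1/(1 + e^(-2.19)) = 1/(1 + 0.1119) = 0.8993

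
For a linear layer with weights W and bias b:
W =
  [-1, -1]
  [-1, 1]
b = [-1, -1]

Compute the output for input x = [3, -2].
y = [-2, -6]

Wx = [-1×3 + -1×-2, -1×3 + 1×-2]
   = [-1, -5]
y = Wx + b = [-1 + -1, -5 + -1] = [-2, -6]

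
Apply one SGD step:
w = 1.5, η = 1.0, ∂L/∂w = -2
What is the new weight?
w_new = 3.5

w_new = w - η·∂L/∂w = 1.5 - 1.0×(-2) = 1.5 - (-2) = 3.5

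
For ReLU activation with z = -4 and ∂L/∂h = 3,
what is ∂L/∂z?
∂L/∂z = 0

h = ReLU(-4) = 0
Since z < 0: ∂h/∂z = 0
∂L/∂z = ∂L/∂h · ∂h/∂z = 3 × 0 = 0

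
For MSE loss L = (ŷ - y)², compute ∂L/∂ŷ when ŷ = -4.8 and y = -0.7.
∂L/∂ŷ = -8.2

∂L/∂ŷ = 2(ŷ - y) = 2(-4.8 - -0.7) = 2(-4.1) = -8.2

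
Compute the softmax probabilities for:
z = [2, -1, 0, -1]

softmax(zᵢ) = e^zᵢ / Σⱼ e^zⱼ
p = [0.8098, 0.0403, 0.1096, 0.0403]

exp(z) = [7.389, 0.3679, 1, 0.3679]
Sum = 9.125
p = [0.8098, 0.0403, 0.1096, 0.0403]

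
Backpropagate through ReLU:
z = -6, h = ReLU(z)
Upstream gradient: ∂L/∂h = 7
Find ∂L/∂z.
∂L/∂z = 0

h = ReLU(-6) = 0
Since z < 0: ∂h/∂z = 0
∂L/∂z = ∂L/∂h · ∂h/∂z = 7 × 0 = 0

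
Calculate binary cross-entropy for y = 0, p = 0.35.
L = 0.4308

L = -0·log(0.35) - 1·log(0.65) = -log(0.65) = 0.4308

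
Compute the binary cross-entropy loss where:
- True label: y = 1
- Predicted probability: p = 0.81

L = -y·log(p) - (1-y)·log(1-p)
L = 0.2107

L = -1·log(0.81) - 0·log(0.19) = -log(0.81) = 0.2107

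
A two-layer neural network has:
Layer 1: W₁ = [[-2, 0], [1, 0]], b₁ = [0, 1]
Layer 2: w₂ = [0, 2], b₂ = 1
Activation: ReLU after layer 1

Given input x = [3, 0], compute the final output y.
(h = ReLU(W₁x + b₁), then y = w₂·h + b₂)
y = 9

Layer 1 pre-activation: z₁ = [-6, 4]
After ReLU: h = [0, 4]
Layer 2 output: y = 0×0 + 2×4 + 1 = 9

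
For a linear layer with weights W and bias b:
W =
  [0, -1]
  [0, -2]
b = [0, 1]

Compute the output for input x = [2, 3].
y = [-3, -5]

Wx = [0×2 + -1×3, 0×2 + -2×3]
   = [-3, -6]
y = Wx + b = [-3 + 0, -6 + 1] = [-3, -5]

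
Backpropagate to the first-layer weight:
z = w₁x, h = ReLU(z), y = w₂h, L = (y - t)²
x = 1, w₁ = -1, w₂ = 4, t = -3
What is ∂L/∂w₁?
∂L/∂w₁ = 0

Forward pass:
z = w₁x = -1×1 = -1
h = ReLU(-1) = 0
y = w₂h = 4×0 = 0

Backward pass:
∂L/∂y = 2(y - t) = 2(0 - -3) = 6
∂y/∂h = w₂ = 4
∂h/∂z = 0 (ReLU derivative)
∂z/∂w₁ = x = 1

∂L/∂w₁ = 6 × 4 × 0 × 1 = 0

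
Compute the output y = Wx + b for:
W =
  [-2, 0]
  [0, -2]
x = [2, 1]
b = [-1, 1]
y = [-5, -1]

Wx = [-2×2 + 0×1, 0×2 + -2×1]
   = [-4, -2]
y = Wx + b = [-4 + -1, -2 + 1] = [-5, -1]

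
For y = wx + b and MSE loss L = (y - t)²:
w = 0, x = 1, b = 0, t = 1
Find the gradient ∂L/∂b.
∂L/∂b = -2

y = wx + b = (0)(1) + 0 = 0
∂L/∂y = 2(y - t) = 2(0 - 1) = -2
∂y/∂b = 1
∂L/∂b = ∂L/∂y · ∂y/∂b = -2 × 1 = -2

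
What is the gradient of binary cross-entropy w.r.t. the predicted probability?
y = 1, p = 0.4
∂L/∂p = -2.5

∂L/∂p = -y/p + (1-y)/(1-p) = -1/0.4 + 0 = -2.5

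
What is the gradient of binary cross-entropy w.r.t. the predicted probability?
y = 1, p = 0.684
∂L/∂p = -1.462

∂L/∂p = -y/p + (1-y)/(1-p) = -1/0.684 + 0 = -1.462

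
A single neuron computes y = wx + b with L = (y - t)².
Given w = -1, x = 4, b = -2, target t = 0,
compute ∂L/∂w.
∂L/∂w = -48

y = wx + b = (-1)(4) + -2 = -6
∂L/∂y = 2(y - t) = 2(-6 - 0) = -12
∂y/∂w = x = 4
∂L/∂w = ∂L/∂y · ∂y/∂w = -12 × 4 = -48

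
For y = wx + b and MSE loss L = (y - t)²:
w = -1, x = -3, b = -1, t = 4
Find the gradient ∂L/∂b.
∂L/∂b = -4

y = wx + b = (-1)(-3) + -1 = 2
∂L/∂y = 2(y - t) = 2(2 - 4) = -4
∂y/∂b = 1
∂L/∂b = ∂L/∂y · ∂y/∂b = -4 × 1 = -4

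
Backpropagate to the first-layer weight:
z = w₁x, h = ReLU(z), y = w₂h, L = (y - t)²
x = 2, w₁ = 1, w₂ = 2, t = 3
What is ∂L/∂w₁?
∂L/∂w₁ = 8

Forward pass:
z = w₁x = 1×2 = 2
h = ReLU(2) = 2
y = w₂h = 2×2 = 4

Backward pass:
∂L/∂y = 2(y - t) = 2(4 - 3) = 2
∂y/∂h = w₂ = 2
∂h/∂z = 1 (ReLU derivative)
∂z/∂w₁ = x = 2

∂L/∂w₁ = 2 × 2 × 1 × 2 = 8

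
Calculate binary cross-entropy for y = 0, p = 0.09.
L = 0.09431

L = -0·log(0.09) - 1·log(0.91) = -log(0.91) = 0.09431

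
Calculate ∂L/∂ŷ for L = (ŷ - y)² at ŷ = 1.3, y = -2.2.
∂L/∂ŷ = 7.0

∂L/∂ŷ = 2(ŷ - y) = 2(1.3 - -2.2) = 2(3.5) = 7.0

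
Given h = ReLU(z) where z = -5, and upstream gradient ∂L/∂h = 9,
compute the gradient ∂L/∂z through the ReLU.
∂L/∂z = 0

h = ReLU(-5) = 0
Since z < 0: ∂h/∂z = 0
∂L/∂z = ∂L/∂h · ∂h/∂z = 9 × 0 = 0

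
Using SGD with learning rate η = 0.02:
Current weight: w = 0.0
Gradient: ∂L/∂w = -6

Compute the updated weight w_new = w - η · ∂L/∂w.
w_new = 0.12

w_new = w - η·∂L/∂w = 0.0 - 0.02×(-6) = 0.0 - (-0.12) = 0.12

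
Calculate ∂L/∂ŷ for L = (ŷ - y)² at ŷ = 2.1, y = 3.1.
∂L/∂ŷ = -2.0

∂L/∂ŷ = 2(ŷ - y) = 2(2.1 - 3.1) = 2(-1.0) = -2.0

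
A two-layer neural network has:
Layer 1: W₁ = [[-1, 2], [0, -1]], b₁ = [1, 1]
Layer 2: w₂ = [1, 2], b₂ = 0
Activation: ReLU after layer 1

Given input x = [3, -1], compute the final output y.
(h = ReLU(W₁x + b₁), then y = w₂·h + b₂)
y = 4

Layer 1 pre-activation: z₁ = [-4, 2]
After ReLU: h = [0, 2]
Layer 2 output: y = 1×0 + 2×2 + 0 = 4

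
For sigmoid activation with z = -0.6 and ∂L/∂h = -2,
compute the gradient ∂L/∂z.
∂L/∂z = -0.4576

σ(-0.6) = 0.3543
σ'(-0.6) = σ(-0.6)(1 - σ(-0.6)) = 0.3543 × 0.6457 = 0.2288
∂L/∂z = ∂L/∂h · σ'(z) = -2 × 0.2288 = -0.4576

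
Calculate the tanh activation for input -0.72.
-0.6169

tanh(-0.72) = (e^(-0.72) - e^(0.72))/(e^(-0.72) + e^(0.72)) = -0.6169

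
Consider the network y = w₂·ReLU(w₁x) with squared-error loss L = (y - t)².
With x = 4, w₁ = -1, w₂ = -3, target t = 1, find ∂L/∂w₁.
∂L/∂w₁ = 0

Forward pass:
z = w₁x = -1×4 = -4
h = ReLU(-4) = 0
y = w₂h = -3×0 = 0

Backward pass:
∂L/∂y = 2(y - t) = 2(0 - 1) = -2
∂y/∂h = w₂ = -3
∂h/∂z = 0 (ReLU derivative)
∂z/∂w₁ = x = 4

∂L/∂w₁ = -2 × -3 × 0 × 4 = 0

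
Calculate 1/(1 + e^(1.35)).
0.2059

sigmoid(-1.35) = 1/(1 + e^(1.35)) = 1/(1 + 3.857) = 0.2059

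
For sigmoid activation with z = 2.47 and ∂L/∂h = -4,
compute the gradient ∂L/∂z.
∂L/∂z = -0.2876

σ(2.47) = 0.922
σ'(2.47) = σ(2.47)(1 - σ(2.47)) = 0.922 × 0.07799 = 0.07191
∂L/∂z = ∂L/∂h · σ'(z) = -4 × 0.07191 = -0.2876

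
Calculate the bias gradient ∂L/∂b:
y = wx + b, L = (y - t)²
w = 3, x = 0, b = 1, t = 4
∂L/∂b = -6

y = wx + b = (3)(0) + 1 = 1
∂L/∂y = 2(y - t) = 2(1 - 4) = -6
∂y/∂b = 1
∂L/∂b = ∂L/∂y · ∂y/∂b = -6 × 1 = -6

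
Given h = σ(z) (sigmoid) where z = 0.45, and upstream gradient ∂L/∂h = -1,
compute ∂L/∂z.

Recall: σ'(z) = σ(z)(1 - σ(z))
∂L/∂z = -0.2378

σ(0.45) = 0.6106
σ'(0.45) = σ(0.45)(1 - σ(0.45)) = 0.6106 × 0.3894 = 0.2378
∂L/∂z = ∂L/∂h · σ'(z) = -1 × 0.2378 = -0.2378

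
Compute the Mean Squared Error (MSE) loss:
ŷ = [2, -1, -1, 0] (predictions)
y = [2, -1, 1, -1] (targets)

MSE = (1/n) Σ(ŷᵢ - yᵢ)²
MSE = 1.25

MSE = (1/4)((2-2)² + (-1--1)² + (-1-1)² + (0--1)²) = (1/4)(0 + 0 + 4 + 1) = 1.25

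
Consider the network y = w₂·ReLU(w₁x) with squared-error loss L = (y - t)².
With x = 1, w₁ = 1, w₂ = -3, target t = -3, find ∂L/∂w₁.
∂L/∂w₁ = 0

Forward pass:
z = w₁x = 1×1 = 1
h = ReLU(1) = 1
y = w₂h = -3×1 = -3

Backward pass:
∂L/∂y = 2(y - t) = 2(-3 - -3) = 0
∂y/∂h = w₂ = -3
∂h/∂z = 1 (ReLU derivative)
∂z/∂w₁ = x = 1

∂L/∂w₁ = 0 × -3 × 1 × 1 = 0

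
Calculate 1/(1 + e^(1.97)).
0.1224

sigmoid(-1.97) = 1/(1 + e^(1.97)) = 1/(1 + 7.171) = 0.1224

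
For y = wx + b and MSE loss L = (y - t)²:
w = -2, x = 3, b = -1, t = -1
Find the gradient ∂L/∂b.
∂L/∂b = -12

y = wx + b = (-2)(3) + -1 = -7
∂L/∂y = 2(y - t) = 2(-7 - -1) = -12
∂y/∂b = 1
∂L/∂b = ∂L/∂y · ∂y/∂b = -12 × 1 = -12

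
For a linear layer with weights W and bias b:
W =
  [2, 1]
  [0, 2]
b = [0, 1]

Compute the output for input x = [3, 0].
y = [6, 1]

Wx = [2×3 + 1×0, 0×3 + 2×0]
   = [6, 0]
y = Wx + b = [6 + 0, 0 + 1] = [6, 1]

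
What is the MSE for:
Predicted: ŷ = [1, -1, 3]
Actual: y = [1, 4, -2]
MSE = 16.67

MSE = (1/3)((1-1)² + (-1-4)² + (3--2)²) = (1/3)(0 + 25 + 25) = 16.67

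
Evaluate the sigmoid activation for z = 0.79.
0.6878

sigmoid(0.79) = 1/(1 + e^(-0.79)) = 1/(1 + 0.4538) = 0.6878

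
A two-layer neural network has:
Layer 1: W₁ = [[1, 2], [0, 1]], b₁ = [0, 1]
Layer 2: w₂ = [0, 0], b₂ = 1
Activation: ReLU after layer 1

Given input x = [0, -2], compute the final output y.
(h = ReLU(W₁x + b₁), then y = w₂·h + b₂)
y = 1

Layer 1 pre-activation: z₁ = [-4, -1]
After ReLU: h = [0, 0]
Layer 2 output: y = 0×0 + 0×0 + 1 = 1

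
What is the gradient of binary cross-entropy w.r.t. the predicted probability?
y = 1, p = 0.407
∂L/∂p = -2.457

∂L/∂p = -y/p + (1-y)/(1-p) = -1/0.407 + 0 = -2.457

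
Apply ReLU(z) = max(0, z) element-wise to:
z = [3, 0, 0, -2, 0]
h = [3, 0, 0, 0, 0]

ReLU applied element-wise: max(0,3)=3, max(0,0)=0, max(0,0)=0, max(0,-2)=0, max(0,0)=0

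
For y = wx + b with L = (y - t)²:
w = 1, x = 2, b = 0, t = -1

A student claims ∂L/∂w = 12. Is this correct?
Correct

y = (1)(2) + 0 = 2
∂L/∂y = 2(y - t) = 2(2 - -1) = 6
∂y/∂w = x = 2
∂L/∂w = 6 × 2 = 12

Claimed value: 12
Correct: The correct gradient is 12.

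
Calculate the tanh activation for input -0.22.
-0.2165

tanh(-0.22) = (e^(-0.22) - e^(0.22))/(e^(-0.22) + e^(0.22)) = -0.2165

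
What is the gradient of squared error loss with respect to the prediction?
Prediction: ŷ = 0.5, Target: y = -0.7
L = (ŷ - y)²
∂L/∂ŷ = 2.4

∂L/∂ŷ = 2(ŷ - y) = 2(0.5 - -0.7) = 2(1.2) = 2.4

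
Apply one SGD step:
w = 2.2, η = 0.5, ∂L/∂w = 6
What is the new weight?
w_new = -0.8

w_new = w - η·∂L/∂w = 2.2 - 0.5×(6) = 2.2 - (3) = -0.8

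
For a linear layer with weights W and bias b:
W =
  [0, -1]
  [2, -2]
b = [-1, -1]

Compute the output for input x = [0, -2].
y = [1, 3]

Wx = [0×0 + -1×-2, 2×0 + -2×-2]
   = [2, 4]
y = Wx + b = [2 + -1, 4 + -1] = [1, 3]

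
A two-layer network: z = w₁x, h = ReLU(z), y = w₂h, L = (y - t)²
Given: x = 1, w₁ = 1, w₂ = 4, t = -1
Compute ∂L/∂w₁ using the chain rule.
∂L/∂w₁ = 40

Forward pass:
z = w₁x = 1×1 = 1
h = ReLU(1) = 1
y = w₂h = 4×1 = 4

Backward pass:
∂L/∂y = 2(y - t) = 2(4 - -1) = 10
∂y/∂h = w₂ = 4
∂h/∂z = 1 (ReLU derivative)
∂z/∂w₁ = x = 1

∂L/∂w₁ = 10 × 4 × 1 × 1 = 40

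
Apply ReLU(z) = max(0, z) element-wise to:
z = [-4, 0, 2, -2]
h = [0, 0, 2, 0]

ReLU applied element-wise: max(0,-4)=0, max(0,0)=0, max(0,2)=2, max(0,-2)=0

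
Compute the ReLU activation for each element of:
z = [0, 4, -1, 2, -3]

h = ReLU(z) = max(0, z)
h = [0, 4, 0, 2, 0]

ReLU applied element-wise: max(0,0)=0, max(0,4)=4, max(0,-1)=0, max(0,2)=2, max(0,-3)=0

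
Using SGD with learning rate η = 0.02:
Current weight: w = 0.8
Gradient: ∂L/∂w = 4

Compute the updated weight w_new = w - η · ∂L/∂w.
w_new = 0.72

w_new = w - η·∂L/∂w = 0.8 - 0.02×(4) = 0.8 - (0.08) = 0.72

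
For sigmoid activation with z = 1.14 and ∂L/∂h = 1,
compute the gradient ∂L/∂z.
∂L/∂z = 0.1836

σ(1.14) = 0.7577
σ'(1.14) = σ(1.14)(1 - σ(1.14)) = 0.7577 × 0.2423 = 0.1836
∂L/∂z = ∂L/∂h · σ'(z) = 1 × 0.1836 = 0.1836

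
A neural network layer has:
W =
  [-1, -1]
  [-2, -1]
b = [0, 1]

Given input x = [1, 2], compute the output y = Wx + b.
y = [-3, -3]

Wx = [-1×1 + -1×2, -2×1 + -1×2]
   = [-3, -4]
y = Wx + b = [-3 + 0, -4 + 1] = [-3, -3]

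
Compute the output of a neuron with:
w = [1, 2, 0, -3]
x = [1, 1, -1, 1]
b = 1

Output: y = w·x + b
y = 1

y = (1)(1) + (2)(1) + (0)(-1) + (-3)(1) + 1 = 1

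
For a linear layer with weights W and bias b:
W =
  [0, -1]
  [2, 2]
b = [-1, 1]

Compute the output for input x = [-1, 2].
y = [-3, 3]

Wx = [0×-1 + -1×2, 2×-1 + 2×2]
   = [-2, 2]
y = Wx + b = [-2 + -1, 2 + 1] = [-3, 3]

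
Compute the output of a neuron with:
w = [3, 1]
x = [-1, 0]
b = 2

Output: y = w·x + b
y = -1

y = (3)(-1) + (1)(0) + 2 = -1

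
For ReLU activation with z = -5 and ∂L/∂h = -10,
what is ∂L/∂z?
∂L/∂z = 0

h = ReLU(-5) = 0
Since z < 0: ∂h/∂z = 0
∂L/∂z = ∂L/∂h · ∂h/∂z = -10 × 0 = 0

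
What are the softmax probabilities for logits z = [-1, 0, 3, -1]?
p = [0.0169, 0.0458, 0.9205, 0.0169]

exp(z) = [0.3679, 1, 20.09, 0.3679]
Sum = 21.82
p = [0.0169, 0.0458, 0.9205, 0.0169]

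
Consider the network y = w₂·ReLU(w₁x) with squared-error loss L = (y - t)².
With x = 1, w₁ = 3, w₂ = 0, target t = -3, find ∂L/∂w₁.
∂L/∂w₁ = 0

Forward pass:
z = w₁x = 3×1 = 3
h = ReLU(3) = 3
y = w₂h = 0×3 = 0

Backward pass:
∂L/∂y = 2(y - t) = 2(0 - -3) = 6
∂y/∂h = w₂ = 0
∂h/∂z = 1 (ReLU derivative)
∂z/∂w₁ = x = 1

∂L/∂w₁ = 6 × 0 × 1 × 1 = 0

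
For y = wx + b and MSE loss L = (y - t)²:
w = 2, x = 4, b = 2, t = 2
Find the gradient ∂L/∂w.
∂L/∂w = 64

y = wx + b = (2)(4) + 2 = 10
∂L/∂y = 2(y - t) = 2(10 - 2) = 16
∂y/∂w = x = 4
∂L/∂w = ∂L/∂y · ∂y/∂w = 16 × 4 = 64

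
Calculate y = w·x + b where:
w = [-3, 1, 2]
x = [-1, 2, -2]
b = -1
y = 0

y = (-3)(-1) + (1)(2) + (2)(-2) + -1 = 0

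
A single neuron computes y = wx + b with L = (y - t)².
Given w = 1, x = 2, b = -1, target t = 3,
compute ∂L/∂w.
∂L/∂w = -8

y = wx + b = (1)(2) + -1 = 1
∂L/∂y = 2(y - t) = 2(1 - 3) = -4
∂y/∂w = x = 2
∂L/∂w = ∂L/∂y · ∂y/∂w = -4 × 2 = -8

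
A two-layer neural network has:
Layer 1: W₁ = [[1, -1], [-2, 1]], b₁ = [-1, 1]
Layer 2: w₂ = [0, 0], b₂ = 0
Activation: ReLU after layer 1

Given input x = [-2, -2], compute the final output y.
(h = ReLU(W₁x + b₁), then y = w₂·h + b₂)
y = 0

Layer 1 pre-activation: z₁ = [-1, 3]
After ReLU: h = [0, 3]
Layer 2 output: y = 0×0 + 0×3 + 0 = 0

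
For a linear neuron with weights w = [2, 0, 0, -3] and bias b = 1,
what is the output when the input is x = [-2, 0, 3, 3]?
y = -12

y = (2)(-2) + (0)(0) + (0)(3) + (-3)(3) + 1 = -12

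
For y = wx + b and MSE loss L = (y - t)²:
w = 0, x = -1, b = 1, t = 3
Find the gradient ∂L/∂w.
∂L/∂w = 4

y = wx + b = (0)(-1) + 1 = 1
∂L/∂y = 2(y - t) = 2(1 - 3) = -4
∂y/∂w = x = -1
∂L/∂w = ∂L/∂y · ∂y/∂w = -4 × -1 = 4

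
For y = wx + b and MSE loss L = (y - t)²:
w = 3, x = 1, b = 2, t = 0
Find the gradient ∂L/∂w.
∂L/∂w = 10

y = wx + b = (3)(1) + 2 = 5
∂L/∂y = 2(y - t) = 2(5 - 0) = 10
∂y/∂w = x = 1
∂L/∂w = ∂L/∂y · ∂y/∂w = 10 × 1 = 10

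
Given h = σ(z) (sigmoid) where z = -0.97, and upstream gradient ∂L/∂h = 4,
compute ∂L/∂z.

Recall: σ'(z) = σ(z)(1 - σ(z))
∂L/∂z = 0.7973

σ(-0.97) = 0.2749
σ'(-0.97) = σ(-0.97)(1 - σ(-0.97)) = 0.2749 × 0.7251 = 0.1993
∂L/∂z = ∂L/∂h · σ'(z) = 4 × 0.1993 = 0.7973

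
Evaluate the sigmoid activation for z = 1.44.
0.8085

sigmoid(1.44) = 1/(1 + e^(-1.44)) = 1/(1 + 0.2369) = 0.8085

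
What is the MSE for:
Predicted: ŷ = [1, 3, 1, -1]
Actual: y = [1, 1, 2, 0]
MSE = 1.5

MSE = (1/4)((1-1)² + (3-1)² + (1-2)² + (-1-0)²) = (1/4)(0 + 4 + 1 + 1) = 1.5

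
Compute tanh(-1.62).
-0.9246

tanh(-1.62) = (e^(-1.62) - e^(1.62))/(e^(-1.62) + e^(1.62)) = -0.9246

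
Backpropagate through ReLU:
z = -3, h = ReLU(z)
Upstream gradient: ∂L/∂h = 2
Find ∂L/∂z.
∂L/∂z = 0

h = ReLU(-3) = 0
Since z < 0: ∂h/∂z = 0
∂L/∂z = ∂L/∂h · ∂h/∂z = 2 × 0 = 0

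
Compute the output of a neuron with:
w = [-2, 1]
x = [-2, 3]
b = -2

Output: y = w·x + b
y = 5

y = (-2)(-2) + (1)(3) + -2 = 5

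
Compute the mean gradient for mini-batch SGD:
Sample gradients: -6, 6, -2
Average gradient = -0.6667

Average = (1/3)(-6 + 6 + -2) = -2/3 = -0.6667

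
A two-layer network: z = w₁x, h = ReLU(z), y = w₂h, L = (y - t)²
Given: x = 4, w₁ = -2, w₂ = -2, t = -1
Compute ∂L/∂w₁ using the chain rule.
∂L/∂w₁ = 0

Forward pass:
z = w₁x = -2×4 = -8
h = ReLU(-8) = 0
y = w₂h = -2×0 = 0

Backward pass:
∂L/∂y = 2(y - t) = 2(0 - -1) = 2
∂y/∂h = w₂ = -2
∂h/∂z = 0 (ReLU derivative)
∂z/∂w₁ = x = 4

∂L/∂w₁ = 2 × -2 × 0 × 4 = 0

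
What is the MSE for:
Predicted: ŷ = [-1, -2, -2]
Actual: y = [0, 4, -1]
MSE = 12.67

MSE = (1/3)((-1-0)² + (-2-4)² + (-2--1)²) = (1/3)(1 + 36 + 1) = 12.67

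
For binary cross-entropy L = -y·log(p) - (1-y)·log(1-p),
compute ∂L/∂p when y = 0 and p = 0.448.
∂L/∂p = 1.812

∂L/∂p = -y/p + (1-y)/(1-p) = 0 + 1/0.552 = 1.812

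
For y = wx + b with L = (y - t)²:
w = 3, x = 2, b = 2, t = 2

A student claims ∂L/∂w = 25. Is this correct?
Incorrect

y = (3)(2) + 2 = 8
∂L/∂y = 2(y - t) = 2(8 - 2) = 12
∂y/∂w = x = 2
∂L/∂w = 12 × 2 = 24

Claimed value: 25
Incorrect: The correct gradient is 24.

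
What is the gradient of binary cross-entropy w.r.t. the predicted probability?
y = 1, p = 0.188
∂L/∂p = -5.319

∂L/∂p = -y/p + (1-y)/(1-p) = -1/0.188 + 0 = -5.319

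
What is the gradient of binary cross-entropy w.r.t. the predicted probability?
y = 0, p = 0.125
∂L/∂p = 1.143

∂L/∂p = -y/p + (1-y)/(1-p) = 0 + 1/0.875 = 1.143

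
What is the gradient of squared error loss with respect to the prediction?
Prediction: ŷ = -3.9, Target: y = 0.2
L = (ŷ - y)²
∂L/∂ŷ = -8.2

∂L/∂ŷ = 2(ŷ - y) = 2(-3.9 - 0.2) = 2(-4.1) = -8.2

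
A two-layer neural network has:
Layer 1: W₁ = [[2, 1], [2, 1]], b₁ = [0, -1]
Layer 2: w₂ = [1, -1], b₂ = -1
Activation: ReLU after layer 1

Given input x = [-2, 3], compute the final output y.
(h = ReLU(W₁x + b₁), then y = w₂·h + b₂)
y = -1

Layer 1 pre-activation: z₁ = [-1, -2]
After ReLU: h = [0, 0]
Layer 2 output: y = 1×0 + -1×0 + -1 = -1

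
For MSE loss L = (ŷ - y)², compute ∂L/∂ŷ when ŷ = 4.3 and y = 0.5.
∂L/∂ŷ = 7.6

∂L/∂ŷ = 2(ŷ - y) = 2(4.3 - 0.5) = 2(3.8) = 7.6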